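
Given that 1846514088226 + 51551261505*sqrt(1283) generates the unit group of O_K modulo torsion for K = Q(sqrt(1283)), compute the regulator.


epsilon = 1846514088226 + 51551261505*sqrt(1283)
= 3.6930e+12
R = ln(3.6930e+12)
= 28.9375

28.9375


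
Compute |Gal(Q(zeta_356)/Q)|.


|Gal(Q(zeta_356)/Q)| = phi(356)
= 176

176


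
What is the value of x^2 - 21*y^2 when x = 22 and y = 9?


x^2 - d*y^2
= 22^2 - 21*9^2
= 484 - 1701
= -1217

-1217


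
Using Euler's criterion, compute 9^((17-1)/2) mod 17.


p = 17 is prime and the exponent is (p-1)/2 = 8, so by Euler's criterion 9^8 = (9/17) = +1 or -1 mod 17.
Compute by square-and-multiply:
  8 = 8 (binary 1000)
  Repeated squaring mod 17: 9^1 = 9, 9^2 = 13, 9^4 = 16, 9^8 = 1
  9^8 = 1 mod 17
Result 1: 9 is a quadratic residue mod 17.
9^8 mod 17 = 1

1


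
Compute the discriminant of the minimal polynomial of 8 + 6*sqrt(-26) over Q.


The element 8 + 6*sqrt(-26) has minimal polynomial:
x^2 - 16*x + 1000
Discriminant = (-16)^2 - 4*(1000)
= 256 - 4000
= -3744

-3744


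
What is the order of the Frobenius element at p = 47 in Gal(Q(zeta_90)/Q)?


The Frobenius at p in Gal(Q(zeta_n)/Q) = (Z/nZ)* is the class of p, so its order is ord_90(47), the smallest k >= 1 with 47^k = 1 mod 90.
n = 90 = 2 * 3^2 * 5, phi(90) = 24; the order divides phi(n).
Divisors of 24: 1, 2, 3, 4, 6, 8, 12, 24
Repeated squaring mod 90: 47^1 = 47, 47^2 = 49, 47^4 = 61, 47^8 = 31, 47^16 = 61
Test divisors in increasing order:
  k=1: 47^1 = 47 mod 90
  k=2: 47^2 = 49 mod 90
  k=3: 47^3 = 49 * 47 = 53 mod 90
  k=4: 47^4 = 61 mod 90
  k=6: 47^6 = 61 * 49 = 19 mod 90
  k=8: 47^8 = 31 mod 90
  k=12: 47^12 = 31 * 61 = 1 mod 90  <- first divisor giving 1
Order = 12

12


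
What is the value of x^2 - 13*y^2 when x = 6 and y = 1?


x^2 - d*y^2
= 6^2 - 13*1^2
= 36 - 13
= 23

23


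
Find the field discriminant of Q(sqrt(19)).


For K = Q(sqrt(d)) with d squarefree: disc(K) = d if d = 1 mod 4, and disc(K) = 4d if d = 2 or 3 mod 4.
Here d = 19, and d mod 4 = 3.
d = 3 mod 4, not 1 (O_K = Z[sqrt(d)]), so disc(K) = 4d = 4 * (19) = 76

76


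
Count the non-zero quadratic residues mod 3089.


For prime p, the number of non-zero quadratic residues is (p-1)/2.
= (3089-1)/2
= 1544

1544


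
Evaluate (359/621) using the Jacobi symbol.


Compute (359/621) via quadratic reciprocity:
  reciprocity: (359/621) -> +(621/359)
  reduce: (262/359)
  pull out 2: (2/359) = +1  (since 359 mod 8 = 7)
  reciprocity: (131/359) -> -(359/131)
  reduce: (97/131)
  reciprocity: (97/131) -> +(131/97)
  reduce: (34/97)
  pull out 2: (2/97) = +1  (since 97 mod 8 = 1)
  reciprocity: (17/97) -> +(97/17)
  reduce: (12/17)
  pull out 2: (2/17) = +1  (since 17 mod 8 = 1)
  pull out 2: (2/17) = +1  (since 17 mod 8 = 1)
  reciprocity: (3/17) -> +(17/3)
  reduce: (2/3)
  pull out 2: (2/3) = -1  (since 3 mod 8 = 3)
  (1/3) = 1
Product of signs = 1

1


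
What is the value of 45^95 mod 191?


p = 191 is prime and the exponent is (p-1)/2 = 95, so by Euler's criterion 45^95 = (45/191) = +1 or -1 mod 191.
Compute by square-and-multiply:
  95 = 64 + 16 + 8 + 4 + 2 + 1 (binary 1011111)
  Repeated squaring mod 191: 45^1 = 45, 45^2 = 115, 45^4 = 46, 45^8 = 15, 45^16 = 34, 45^32 = 10, 45^64 = 100
  45^95 = 45^64 * 45^16 * 45^8 * 45^4 * 45^2 * 45^1 = 100 * 34 * 15 * 46 * 115 * 45 mod 191
    100 * 34 = 3400 = 153 mod 191
    153 * 15 = 2295 = 3 mod 191
    3 * 46 = 138 = 138 mod 191
    138 * 115 = 15870 = 17 mod 191
    17 * 45 = 765 = 1 mod 191
  45^95 = 1 mod 191
Result 1: 45 is a quadratic residue mod 191.
45^95 mod 191 = 1

1


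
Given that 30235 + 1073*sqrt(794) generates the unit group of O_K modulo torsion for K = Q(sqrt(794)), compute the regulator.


epsilon = 30235 + 1073*sqrt(794)
= 60470.0000
R = ln(60470.0000)
= 11.0099

11.0099


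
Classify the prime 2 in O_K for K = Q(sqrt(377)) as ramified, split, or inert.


K = Q(sqrt(377)). Since d mod 4 = 1, disc(K) = 377.
Check p | disc: 377 mod 2 = 1.
p=2 does not divide disc (d is 1 mod 4). 2 splits iff d = 1 mod 8.
d mod 8 = 1, so (d/2) = 1.
(d/p) = 1, so p splits: (p) = P*P' with e=1, f=1, g=2.
Therefore p is split.

split


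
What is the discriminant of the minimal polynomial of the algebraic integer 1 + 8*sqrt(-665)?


The element 1 + 8*sqrt(-665) has minimal polynomial:
x^2 - 2*x + 42561
Discriminant = (-2)^2 - 4*(42561)
= 4 - 170244
= -170240

-170240


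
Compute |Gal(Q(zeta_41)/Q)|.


|Gal(Q(zeta_41)/Q)| = phi(41)
= 40

40


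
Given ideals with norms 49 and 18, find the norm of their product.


N(IJ) = N(I) * N(J)
= 49 * 18
= 882

882


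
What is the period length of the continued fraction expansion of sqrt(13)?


Run the CF algorithm for sqrt(13).
a_0 = floor(sqrt(13)) = 3; set m_0=0, q_0=1.
Recurrence: m' = q*a - m,  q' = (d - m'^2)/q,  a' = floor((a_0 + m')/q').
  step 1: m=3, q=4, a=1
  step 2: m=1, q=3, a=1
  step 3: m=2, q=3, a=1
  step 4: m=1, q=4, a=1
  step 5: m=3, q=1, a=6
a_5 = 2*a_0 = 6, so the period closes here.
sqrt(13) = [3; 1, 1, 1, 1, 6]
Period length = 5

5


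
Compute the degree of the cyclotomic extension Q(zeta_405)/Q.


The degree equals Euler's totient phi(405).
405 = 3^4 * 5
phi(405) = 216

216


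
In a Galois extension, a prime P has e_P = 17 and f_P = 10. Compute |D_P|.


|D_P| = e * f
= 17 * 10
= 170

170


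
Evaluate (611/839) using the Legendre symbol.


p = 839 is prime, so compute (611/839) with the reciprocity algorithm (Jacobi-symbol steps: pull out 2s via (2/n), flip via reciprocity, reduce):
  reciprocity: (611/839) -> -(839/611)
  reduce: (228/611)
  pull out 2: (2/611) = -1  (since 611 mod 8 = 3)
  pull out 2: (2/611) = -1  (since 611 mod 8 = 3)
  reciprocity: (57/611) -> +(611/57)
  reduce: (41/57)
  reciprocity: (41/57) -> +(57/41)
  reduce: (16/41)
  pull out 2: (2/41) = +1  (since 41 mod 8 = 1)
  pull out 2: (2/41) = +1  (since 41 mod 8 = 1)
  pull out 2: (2/41) = +1  (since 41 mod 8 = 1)
  pull out 2: (2/41) = +1  (since 41 mod 8 = 1)
  (1/41) = 1
Product of signs = -1
(611/839) = -1

-1


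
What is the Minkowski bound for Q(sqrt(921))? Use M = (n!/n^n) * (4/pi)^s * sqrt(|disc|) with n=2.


d = 921, d mod 4 = 1, so disc(K) = d = 921; |disc(K)| = 921
Real quadratic field, so n = 2, s = r2 = 0, r1 = 2
M = (n!/n^n) * (4/pi)^s * sqrt(|disc(K)|) = (2!/2^2) * (4/pi)^0 * sqrt(921)
= 0.5 * 1.000000 * 30.347982
= 15.1740

15.1740


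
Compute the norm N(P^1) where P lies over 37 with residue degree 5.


N(P^a) = p^(a*f)
= 37^(1*5)
= 37^5
= 69343957

69343957


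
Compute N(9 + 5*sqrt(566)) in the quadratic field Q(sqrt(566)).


N(a + b*sqrt(d)) = a^2 - d*b^2
= (9)^2 - (566)*(5)^2
= 81 - 14150
= -14069

-14069


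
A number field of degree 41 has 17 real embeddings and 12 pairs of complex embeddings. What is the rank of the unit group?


By Dirichlet's unit theorem:
rank = r1 + r2 - 1
= 17 + 12 - 1
= 28

28


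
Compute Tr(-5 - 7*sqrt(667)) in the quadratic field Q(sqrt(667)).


Tr(a + b*sqrt(d)) = (a + b*sqrt(d)) + (a - b*sqrt(d)) = 2a
= 2 * (-5)
= -10

-10


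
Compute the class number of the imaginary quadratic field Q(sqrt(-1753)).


K = Q(sqrt(-1753)). d mod 4 = 3, so D = disc(K) = 4d = -7012
h(K) equals the number of primitive reduced positive-definite forms (a, b, c) = a*x^2 + b*x*y + c*y^2 with b^2 - 4ac = D,
where reduced means |b| <= a <= c, with b >= 0 whenever |b| = a or a = c, and primitive means gcd(a, b, c) = 1.
Reduced forces 3a^2 <= |D| = 7012, so 1 <= a <= 48; b must have the parity of D, and c = (b^2 - D)/(4a) must be an integer >= a.
Enumerate a = 1..48, b in [-a, a]:
  a=1: (1, 0, 1753)  [1]
  a=2: (2, 2, 877)  [1]
  a=3..6: none
  a=7: (7, -4, 251), (7, 4, 251)  [2]
  a=8..13: none
  a=14: (14, -10, 127), (14, 10, 127)  [2]
  a=15..16: none
  a=17: (17, -14, 106), (17, 14, 106)  [2]
  a=18..22: none
  a=23: (23, -16, 79), (23, 16, 79)  [2]
  a=24..28: none
  a=29: (29, -8, 61), (29, 8, 61)  [2]
  a=30: none
  a=31: (31, -26, 62), (31, 26, 62)  [2]
  a=32..33: none
  a=34: (34, -14, 53), (34, 14, 53)  [2]
  a=35..40: none
  a=41: (41, -32, 49), (41, 32, 49)  [2]
  a=42: none
  a=43: (43, -30, 46), (43, 30, 46)  [2]
  a=44..48: none
Total reduced forms: 1 + 1 + 2 + 2 + 2 + 2 + 2 + 2 + 2 + 2 + 2 = 20
h = 20

20


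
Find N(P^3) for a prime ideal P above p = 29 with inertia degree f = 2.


N(P^a) = p^(a*f)
= 29^(3*2)
= 29^6
= 594823321

594823321


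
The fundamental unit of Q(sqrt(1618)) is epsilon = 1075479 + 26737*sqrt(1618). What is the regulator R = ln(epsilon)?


epsilon = 1075479 + 26737*sqrt(1618)
= 2.1510e+06
R = ln(2.1510e+06)
= 14.5814

14.5814


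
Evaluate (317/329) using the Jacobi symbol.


Compute (317/329) via quadratic reciprocity:
  reciprocity: (317/329) -> +(329/317)
  reduce: (12/317)
  pull out 2: (2/317) = -1  (since 317 mod 8 = 5)
  pull out 2: (2/317) = -1  (since 317 mod 8 = 5)
  reciprocity: (3/317) -> +(317/3)
  reduce: (2/3)
  pull out 2: (2/3) = -1  (since 3 mod 8 = 3)
  (1/3) = 1
Product of signs = -1

-1


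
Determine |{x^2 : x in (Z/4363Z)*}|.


For prime p, the number of non-zero quadratic residues is (p-1)/2.
= (4363-1)/2
= 2181

2181


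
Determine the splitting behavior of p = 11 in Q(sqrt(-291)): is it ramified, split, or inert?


K = Q(sqrt(-291)). Since d mod 4 = 1, disc(K) = -291.
Check p | disc: -291 mod 11 = 6.
p does not divide disc. Compute Legendre symbol (d/p):
6^((11-1)/2) mod 11 = -1
(d/p) = -1, so p is inert: (p) stays prime with e=1, f=2, g=1.
Therefore p is inert.

inert


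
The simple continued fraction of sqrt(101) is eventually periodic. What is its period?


Run the CF algorithm for sqrt(101).
a_0 = floor(sqrt(101)) = 10; set m_0=0, q_0=1.
Recurrence: m' = q*a - m,  q' = (d - m'^2)/q,  a' = floor((a_0 + m')/q').
  step 1: m=10, q=1, a=20
a_1 = 2*a_0 = 20, so the period closes here.
sqrt(101) = [10; 20]
Period length = 1

1


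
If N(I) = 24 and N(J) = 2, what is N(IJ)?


N(IJ) = N(I) * N(J)
= 24 * 2
= 48

48


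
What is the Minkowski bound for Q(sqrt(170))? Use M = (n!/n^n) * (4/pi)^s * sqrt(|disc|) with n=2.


d = 170, d mod 4 = 2, so disc(K) = 4d = 680; |disc(K)| = 680
Real quadratic field, so n = 2, s = r2 = 0, r1 = 2
M = (n!/n^n) * (4/pi)^s * sqrt(|disc(K)|) = (2!/2^2) * (4/pi)^0 * sqrt(680)
= 0.5 * 1.000000 * 26.076810
= 13.0384

13.0384


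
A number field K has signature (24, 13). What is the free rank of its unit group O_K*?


By Dirichlet's unit theorem:
rank = r1 + r2 - 1
= 24 + 13 - 1
= 36

36


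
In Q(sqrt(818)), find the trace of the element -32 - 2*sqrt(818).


Tr(a + b*sqrt(d)) = (a + b*sqrt(d)) + (a - b*sqrt(d)) = 2a
= 2 * (-32)
= -64

-64


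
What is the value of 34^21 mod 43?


p = 43 is prime and the exponent is (p-1)/2 = 21, so by Euler's criterion 34^21 = (34/43) = +1 or -1 mod 43.
Compute by square-and-multiply:
  21 = 16 + 4 + 1 (binary 10101)
  Repeated squaring mod 43: 34^1 = 34, 34^2 = 38, 34^4 = 25, 34^8 = 23, 34^16 = 13
  34^21 = 34^16 * 34^4 * 34^1 = 13 * 25 * 34 mod 43
    13 * 25 = 325 = 24 mod 43
    24 * 34 = 816 = 42 mod 43
  34^21 = 42 mod 43
Result 42 = p - 1 = -1 mod 43: 34 is a quadratic non-residue mod 43. As a residue in [0, p-1] the value is 42.
34^21 mod 43 = 42

42


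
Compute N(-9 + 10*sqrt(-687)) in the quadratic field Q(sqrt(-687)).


N(a + b*sqrt(d)) = a^2 - d*b^2
= (-9)^2 - (-687)*(10)^2
= 81 + 68700
= 68781

68781


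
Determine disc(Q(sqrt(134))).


For K = Q(sqrt(d)) with d squarefree: disc(K) = d if d = 1 mod 4, and disc(K) = 4d if d = 2 or 3 mod 4.
Here d = 134, and d mod 4 = 2.
d = 2 mod 4, not 1 (O_K = Z[sqrt(d)]), so disc(K) = 4d = 4 * (134) = 536

536


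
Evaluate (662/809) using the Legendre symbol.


p = 809 is prime, so compute (662/809) with the reciprocity algorithm (Jacobi-symbol steps: pull out 2s via (2/n), flip via reciprocity, reduce):
  pull out 2: (2/809) = +1  (since 809 mod 8 = 1)
  reciprocity: (331/809) -> +(809/331)
  reduce: (147/331)
  reciprocity: (147/331) -> -(331/147)
  reduce: (37/147)
  reciprocity: (37/147) -> +(147/37)
  reduce: (36/37)
  pull out 2: (2/37) = -1  (since 37 mod 8 = 5)
  pull out 2: (2/37) = -1  (since 37 mod 8 = 5)
  reciprocity: (9/37) -> +(37/9)
  reduce: (1/9)
  (1/9) = 1
Product of signs = -1
(662/809) = -1

-1


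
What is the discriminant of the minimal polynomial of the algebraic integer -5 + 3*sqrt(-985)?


The element -5 + 3*sqrt(-985) has minimal polynomial:
x^2 + 10*x + 8890
Discriminant = (10)^2 - 4*(8890)
= 100 - 35560
= -35460

-35460


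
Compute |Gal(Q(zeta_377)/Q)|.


|Gal(Q(zeta_377)/Q)| = phi(377)
= 336

336


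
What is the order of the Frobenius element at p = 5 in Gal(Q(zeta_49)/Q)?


The Frobenius at p in Gal(Q(zeta_n)/Q) = (Z/nZ)* is the class of p, so its order is ord_49(5), the smallest k >= 1 with 5^k = 1 mod 49.
n = 49 = 7^2, phi(49) = 42; the order divides phi(n).
Divisors of 42: 1, 2, 3, 6, 7, 14, 21, 42
Repeated squaring mod 49: 5^1 = 5, 5^2 = 25, 5^4 = 37, 5^8 = 46, 5^16 = 9, 5^32 = 32
Test divisors in increasing order:
  k=1: 5^1 = 5 mod 49
  k=2: 5^2 = 25 mod 49
  k=3: 5^3 = 25 * 5 = 27 mod 49
  k=6: 5^6 = 37 * 25 = 43 mod 49
  k=7: 5^7 = 37 * 25 * 5 = 19 mod 49
  k=14: 5^14 = 46 * 37 * 25 = 18 mod 49
  k=21: 5^21 = 9 * 37 * 5 = 48 mod 49
  k=42: 5^42 = 32 * 46 * 25 = 1 mod 49  <- first divisor giving 1
Order = 42

42


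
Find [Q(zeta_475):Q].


The degree equals Euler's totient phi(475).
475 = 5^2 * 19
phi(475) = 360

360


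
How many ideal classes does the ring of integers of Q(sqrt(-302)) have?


K = Q(sqrt(-302)). d mod 4 = 2, so D = disc(K) = 4d = -1208
h(K) equals the number of primitive reduced positive-definite forms (a, b, c) = a*x^2 + b*x*y + c*y^2 with b^2 - 4ac = D,
where reduced means |b| <= a <= c, with b >= 0 whenever |b| = a or a = c, and primitive means gcd(a, b, c) = 1.
Reduced forces 3a^2 <= |D| = 1208, so 1 <= a <= 20; b must have the parity of D, and c = (b^2 - D)/(4a) must be an integer >= a.
Enumerate a = 1..20, b in [-a, a]:
  a=1: (1, 0, 302)  [1]
  a=2: (2, 0, 151)  [1]
  a=3: (3, -2, 101), (3, 2, 101)  [2]
  a=4..5: none
  a=6: (6, -4, 51), (6, 4, 51)  [2]
  a=7..8: none
  a=9: (9, -4, 34), (9, 4, 34)  [2]
  a=10..12: none
  a=13: (13, -12, 26), (13, 12, 26)  [2]
  a=14..16: none
  a=17: (17, -4, 18), (17, 4, 18)  [2]
  a=18..20: none
Total reduced forms: 1 + 1 + 2 + 2 + 2 + 2 + 2 = 12
h = 12

12


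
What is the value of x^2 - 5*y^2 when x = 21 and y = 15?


x^2 - d*y^2
= 21^2 - 5*15^2
= 441 - 1125
= -684

-684


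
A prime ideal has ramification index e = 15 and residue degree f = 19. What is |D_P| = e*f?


|D_P| = e * f
= 15 * 19
= 285

285


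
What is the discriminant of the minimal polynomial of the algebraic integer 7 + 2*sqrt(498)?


The element 7 + 2*sqrt(498) has minimal polynomial:
x^2 - 14*x - 1943
Discriminant = (-14)^2 - 4*(-1943)
= 196 + 7772
= 7968

7968


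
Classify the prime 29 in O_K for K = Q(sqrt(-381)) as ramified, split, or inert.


K = Q(sqrt(-381)). Since d mod 4 = 3, disc(K) = -1524.
Check p | disc: -1524 mod 29 = 13.
p does not divide disc. Compute Legendre symbol (d/p):
25^((29-1)/2) mod 29 = 1
(d/p) = 1, so p splits: (p) = P*P' with e=1, f=1, g=2.
Therefore p is split.

split


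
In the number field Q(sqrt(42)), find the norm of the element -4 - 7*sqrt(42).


N(a + b*sqrt(d)) = a^2 - d*b^2
= (-4)^2 - (42)*(-7)^2
= 16 - 2058
= -2042

-2042


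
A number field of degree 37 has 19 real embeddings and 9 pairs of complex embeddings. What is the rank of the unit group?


By Dirichlet's unit theorem:
rank = r1 + r2 - 1
= 19 + 9 - 1
= 27

27


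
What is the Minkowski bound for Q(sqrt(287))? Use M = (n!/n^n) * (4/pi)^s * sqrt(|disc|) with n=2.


d = 287, d mod 4 = 3, so disc(K) = 4d = 1148; |disc(K)| = 1148
Real quadratic field, so n = 2, s = r2 = 0, r1 = 2
M = (n!/n^n) * (4/pi)^s * sqrt(|disc(K)|) = (2!/2^2) * (4/pi)^0 * sqrt(1148)
= 0.5 * 1.000000 * 33.882149
= 16.9411

16.9411


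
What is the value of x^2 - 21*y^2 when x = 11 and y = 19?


x^2 - d*y^2
= 11^2 - 21*19^2
= 121 - 7581
= -7460

-7460


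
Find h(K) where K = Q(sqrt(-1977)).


K = Q(sqrt(-1977)). d mod 4 = 3, so D = disc(K) = 4d = -7908
h(K) equals the number of primitive reduced positive-definite forms (a, b, c) = a*x^2 + b*x*y + c*y^2 with b^2 - 4ac = D,
where reduced means |b| <= a <= c, with b >= 0 whenever |b| = a or a = c, and primitive means gcd(a, b, c) = 1.
Reduced forces 3a^2 <= |D| = 7908, so 1 <= a <= 51; b must have the parity of D, and c = (b^2 - D)/(4a) must be an integer >= a.
Enumerate a = 1..51, b in [-a, a]:
  a=1: (1, 0, 1977)  [1]
  a=2: (2, 2, 989)  [1]
  a=3: (3, 0, 659)  [1]
  a=4..5: none
  a=6: (6, 6, 331)  [1]
  a=7: (7, -4, 283), (7, 4, 283)  [2]
  a=8..10: none
  a=11: (11, -10, 182), (11, 10, 182)  [2]
  a=12: none
  a=13: (13, -10, 154), (13, 10, 154)  [2]
  a=14: (14, -10, 143), (14, 10, 143)  [2]
  a=15..20: none
  a=21: (21, -18, 98), (21, 18, 98)  [2]
  a=22: (22, -10, 91), (22, 10, 91)  [2]
  a=23: (23, -2, 86), (23, 2, 86)  [2]
  a=24..25: none
  a=26: (26, -10, 77), (26, 10, 77)  [2]
  a=27..28: none
  a=29: (29, -26, 74), (29, 26, 74)  [2]
  a=30: none
  a=31: (31, -20, 67), (31, 20, 67)  [2]
  a=32: none
  a=33: (33, -12, 61), (33, 12, 61)  [2]
  a=34..36: none
  a=37: (37, -26, 58), (37, 26, 58)  [2]
  a=38: none
  a=39: (39, -36, 59), (39, 36, 59)  [2]
  a=40: none
  a=41: (41, -28, 53), (41, 28, 53)  [2]
  a=42: (42, -18, 49), (42, 18, 49)  [2]
  a=43: (43, -2, 46), (43, 2, 46)  [2]
  a=44..51: none
Total reduced forms: 1 + 1 + 1 + 1 + 2 + 2 + 2 + 2 + 2 + 2 + 2 + 2 + 2 + 2 + 2 + 2 + 2 + 2 + 2 + 2 = 36
h = 36

36


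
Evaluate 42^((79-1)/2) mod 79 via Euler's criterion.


p = 79 is prime and the exponent is (p-1)/2 = 39, so by Euler's criterion 42^39 = (42/79) = +1 or -1 mod 79.
Compute by square-and-multiply:
  39 = 32 + 4 + 2 + 1 (binary 100111)
  Repeated squaring mod 79: 42^1 = 42, 42^2 = 26, 42^4 = 44, 42^8 = 40, 42^16 = 20, 42^32 = 5
  42^39 = 42^32 * 42^4 * 42^2 * 42^1 = 5 * 44 * 26 * 42 mod 79
    5 * 44 = 220 = 62 mod 79
    62 * 26 = 1612 = 32 mod 79
    32 * 42 = 1344 = 1 mod 79
  42^39 = 1 mod 79
Result 1: 42 is a quadratic residue mod 79.
42^39 mod 79 = 1

1


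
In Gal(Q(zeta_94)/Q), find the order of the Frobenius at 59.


The Frobenius at p in Gal(Q(zeta_n)/Q) = (Z/nZ)* is the class of p, so its order is ord_94(59), the smallest k >= 1 with 59^k = 1 mod 94.
n = 94 = 2 * 47, phi(94) = 46; the order divides phi(n).
Divisors of 46: 1, 2, 23, 46
Repeated squaring mod 94: 59^1 = 59, 59^2 = 3, 59^4 = 9, 59^8 = 81, 59^16 = 75, 59^32 = 79
Test divisors in increasing order:
  k=1: 59^1 = 59 mod 94
  k=2: 59^2 = 3 mod 94
  k=23: 59^23 = 75 * 9 * 3 * 59 = 1 mod 94  <- first divisor giving 1
Order = 23

23


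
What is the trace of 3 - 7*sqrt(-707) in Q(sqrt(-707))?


Tr(a + b*sqrt(d)) = (a + b*sqrt(d)) + (a - b*sqrt(d)) = 2a
= 2 * (3)
= 6

6


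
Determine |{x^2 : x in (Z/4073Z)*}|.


For prime p, the number of non-zero quadratic residues is (p-1)/2.
= (4073-1)/2
= 2036

2036


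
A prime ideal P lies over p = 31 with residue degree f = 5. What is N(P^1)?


N(P^a) = p^(a*f)
= 31^(1*5)
= 31^5
= 28629151

28629151


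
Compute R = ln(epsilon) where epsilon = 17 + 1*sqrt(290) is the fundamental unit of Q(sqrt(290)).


epsilon = 17 + 1*sqrt(290)
= 34.0294
R = ln(34.0294)
= 3.5272

3.5272


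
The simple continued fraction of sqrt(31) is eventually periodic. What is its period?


Run the CF algorithm for sqrt(31).
a_0 = floor(sqrt(31)) = 5; set m_0=0, q_0=1.
Recurrence: m' = q*a - m,  q' = (d - m'^2)/q,  a' = floor((a_0 + m')/q').
  step 1: m=5, q=6, a=1
  step 2: m=1, q=5, a=1
  step 3: m=4, q=3, a=3
  step 4: m=5, q=2, a=5
  step 5: m=5, q=3, a=3
  step 6: m=4, q=5, a=1
  step 7: m=1, q=6, a=1
  step 8: m=5, q=1, a=10
a_8 = 2*a_0 = 10, so the period closes here.
sqrt(31) = [5; 1, 1, 3, 5, 3, 1, 1, 10]
Period length = 8

8


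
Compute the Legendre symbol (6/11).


p = 11 is prime, so compute (6/11) with the reciprocity algorithm (Jacobi-symbol steps: pull out 2s via (2/n), flip via reciprocity, reduce):
  pull out 2: (2/11) = -1  (since 11 mod 8 = 3)
  reciprocity: (3/11) -> -(11/3)
  reduce: (2/3)
  pull out 2: (2/3) = -1  (since 3 mod 8 = 3)
  (1/3) = 1
Product of signs = -1
(6/11) = -1

-1


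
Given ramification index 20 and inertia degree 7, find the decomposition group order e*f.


|D_P| = e * f
= 20 * 7
= 140

140


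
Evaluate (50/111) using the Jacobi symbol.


Compute (50/111) via quadratic reciprocity:
  pull out 2: (2/111) = +1  (since 111 mod 8 = 7)
  reciprocity: (25/111) -> +(111/25)
  reduce: (11/25)
  reciprocity: (11/25) -> +(25/11)
  reduce: (3/11)
  reciprocity: (3/11) -> -(11/3)
  reduce: (2/3)
  pull out 2: (2/3) = -1  (since 3 mod 8 = 3)
  (1/3) = 1
Product of signs = 1

1


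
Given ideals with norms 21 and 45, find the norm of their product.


N(IJ) = N(I) * N(J)
= 21 * 45
= 945

945


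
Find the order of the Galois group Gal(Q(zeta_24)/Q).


|Gal(Q(zeta_24)/Q)| = phi(24)
= 8

8


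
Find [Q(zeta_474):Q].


The degree equals Euler's totient phi(474).
474 = 2 * 3 * 79
phi(474) = 156

156


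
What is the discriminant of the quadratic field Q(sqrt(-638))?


For K = Q(sqrt(d)) with d squarefree: disc(K) = d if d = 1 mod 4, and disc(K) = 4d if d = 2 or 3 mod 4.
Here d = -638, and d mod 4 = 2.
d = 2 mod 4, not 1 (O_K = Z[sqrt(d)]), so disc(K) = 4d = 4 * (-638) = -2552

-2552


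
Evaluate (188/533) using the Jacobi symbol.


Compute (188/533) via quadratic reciprocity:
  pull out 2: (2/533) = -1  (since 533 mod 8 = 5)
  pull out 2: (2/533) = -1  (since 533 mod 8 = 5)
  reciprocity: (47/533) -> +(533/47)
  reduce: (16/47)
  pull out 2: (2/47) = +1  (since 47 mod 8 = 7)
  pull out 2: (2/47) = +1  (since 47 mod 8 = 7)
  pull out 2: (2/47) = +1  (since 47 mod 8 = 7)
  pull out 2: (2/47) = +1  (since 47 mod 8 = 7)
  (1/47) = 1
Product of signs = 1

1


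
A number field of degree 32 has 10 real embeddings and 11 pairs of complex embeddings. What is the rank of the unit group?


By Dirichlet's unit theorem:
rank = r1 + r2 - 1
= 10 + 11 - 1
= 20

20


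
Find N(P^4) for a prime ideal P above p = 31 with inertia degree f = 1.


N(P^a) = p^(a*f)
= 31^(4*1)
= 31^4
= 923521

923521


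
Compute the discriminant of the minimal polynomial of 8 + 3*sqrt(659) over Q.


The element 8 + 3*sqrt(659) has minimal polynomial:
x^2 - 16*x - 5867
Discriminant = (-16)^2 - 4*(-5867)
= 256 + 23468
= 23724

23724


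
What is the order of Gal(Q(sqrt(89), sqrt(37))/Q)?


The 2 square roots of distinct primes are multiplicatively independent over Q,
so [K:Q] = 2^2 and Gal(K/Q) is isomorphic to (Z/2Z)^2.
|Gal| = 2^2 = 4

4


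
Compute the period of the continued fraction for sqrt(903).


Run the CF algorithm for sqrt(903).
a_0 = floor(sqrt(903)) = 30; set m_0=0, q_0=1.
Recurrence: m' = q*a - m,  q' = (d - m'^2)/q,  a' = floor((a_0 + m')/q').
  step 1: m=30, q=3, a=20
  step 2: m=30, q=1, a=60
a_2 = 2*a_0 = 60, so the period closes here.
sqrt(903) = [30; 20, 60]
Period length = 2

2


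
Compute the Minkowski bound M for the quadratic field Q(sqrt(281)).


d = 281, d mod 4 = 1, so disc(K) = d = 281; |disc(K)| = 281
Real quadratic field, so n = 2, s = r2 = 0, r1 = 2
M = (n!/n^n) * (4/pi)^s * sqrt(|disc(K)|) = (2!/2^2) * (4/pi)^0 * sqrt(281)
= 0.5 * 1.000000 * 16.763055
= 8.3815

8.3815


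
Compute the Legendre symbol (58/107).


p = 107 is prime, so compute (58/107) with the reciprocity algorithm (Jacobi-symbol steps: pull out 2s via (2/n), flip via reciprocity, reduce):
  pull out 2: (2/107) = -1  (since 107 mod 8 = 3)
  reciprocity: (29/107) -> +(107/29)
  reduce: (20/29)
  pull out 2: (2/29) = -1  (since 29 mod 8 = 5)
  pull out 2: (2/29) = -1  (since 29 mod 8 = 5)
  reciprocity: (5/29) -> +(29/5)
  reduce: (4/5)
  pull out 2: (2/5) = -1  (since 5 mod 8 = 5)
  pull out 2: (2/5) = -1  (since 5 mod 8 = 5)
  (1/5) = 1
Product of signs = -1
(58/107) = -1

-1


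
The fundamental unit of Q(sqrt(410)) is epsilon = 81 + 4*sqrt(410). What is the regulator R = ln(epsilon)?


epsilon = 81 + 4*sqrt(410)
= 161.9938
R = ln(161.9938)
= 5.0876

5.0876


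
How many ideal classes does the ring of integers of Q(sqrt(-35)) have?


K = Q(sqrt(-35)). d mod 4 = 1, so D = disc(K) = d = -35
h(K) equals the number of primitive reduced positive-definite forms (a, b, c) = a*x^2 + b*x*y + c*y^2 with b^2 - 4ac = D,
where reduced means |b| <= a <= c, with b >= 0 whenever |b| = a or a = c, and primitive means gcd(a, b, c) = 1.
Reduced forces 3a^2 <= |D| = 35, so 1 <= a <= 3; b must have the parity of D, and c = (b^2 - D)/(4a) must be an integer >= a.
Enumerate a = 1..3, b in [-a, a]:
  a=1: (1, 1, 9)  [1]
  a=2: none
  a=3: (3, 1, 3)  [1]
Total reduced forms: 1 + 1 = 2
h = 2

2


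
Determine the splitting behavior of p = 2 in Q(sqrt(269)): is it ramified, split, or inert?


K = Q(sqrt(269)). Since d mod 4 = 1, disc(K) = 269.
Check p | disc: 269 mod 2 = 1.
p=2 does not divide disc (d is 1 mod 4). 2 splits iff d = 1 mod 8.
d mod 8 = 5, so (d/2) = -1.
(d/p) = -1, so p is inert: (p) stays prime with e=1, f=2, g=1.
Therefore p is inert.

inert


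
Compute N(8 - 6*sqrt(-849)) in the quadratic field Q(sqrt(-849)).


N(a + b*sqrt(d)) = a^2 - d*b^2
= (8)^2 - (-849)*(-6)^2
= 64 + 30564
= 30628

30628


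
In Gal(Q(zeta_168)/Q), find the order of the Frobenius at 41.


The Frobenius at p in Gal(Q(zeta_n)/Q) = (Z/nZ)* is the class of p, so its order is ord_168(41), the smallest k >= 1 with 41^k = 1 mod 168.
n = 168 = 2^3 * 3 * 7, phi(168) = 48; the order divides phi(n).
Divisors of 48: 1, 2, 3, 4, 6, 8, 12, 16, 24, 48
Repeated squaring mod 168: 41^1 = 41, 41^2 = 1, 41^4 = 1, 41^8 = 1, 41^16 = 1, 41^32 = 1
Test divisors in increasing order:
  k=1: 41^1 = 41 mod 168
  k=2: 41^2 = 1 mod 168  <- first divisor giving 1
Order = 2

2


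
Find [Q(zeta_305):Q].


The degree equals Euler's totient phi(305).
305 = 5 * 61
phi(305) = 240

240


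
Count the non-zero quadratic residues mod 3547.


For prime p, the number of non-zero quadratic residues is (p-1)/2.
= (3547-1)/2
= 1773

1773


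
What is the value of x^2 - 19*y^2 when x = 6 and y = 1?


x^2 - d*y^2
= 6^2 - 19*1^2
= 36 - 19
= 17

17


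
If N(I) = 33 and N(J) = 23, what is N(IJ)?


N(IJ) = N(I) * N(J)
= 33 * 23
= 759

759


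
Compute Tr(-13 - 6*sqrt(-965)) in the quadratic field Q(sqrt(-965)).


Tr(a + b*sqrt(d)) = (a + b*sqrt(d)) + (a - b*sqrt(d)) = 2a
= 2 * (-13)
= -26

-26


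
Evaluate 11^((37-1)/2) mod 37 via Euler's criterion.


p = 37 is prime and the exponent is (p-1)/2 = 18, so by Euler's criterion 11^18 = (11/37) = +1 or -1 mod 37.
Compute by square-and-multiply:
  18 = 16 + 2 (binary 10010)
  Repeated squaring mod 37: 11^1 = 11, 11^2 = 10, 11^4 = 26, 11^8 = 10, 11^16 = 26
  11^18 = 11^16 * 11^2 = 26 * 10 mod 37
    26 * 10 = 260 = 1 mod 37
  11^18 = 1 mod 37
Result 1: 11 is a quadratic residue mod 37.
11^18 mod 37 = 1

1


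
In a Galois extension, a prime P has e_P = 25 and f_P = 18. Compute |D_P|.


|D_P| = e * f
= 25 * 18
= 450

450


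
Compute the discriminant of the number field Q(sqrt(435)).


For K = Q(sqrt(d)) with d squarefree: disc(K) = d if d = 1 mod 4, and disc(K) = 4d if d = 2 or 3 mod 4.
Here d = 435, and d mod 4 = 3.
d = 3 mod 4, not 1 (O_K = Z[sqrt(d)]), so disc(K) = 4d = 4 * (435) = 1740

1740


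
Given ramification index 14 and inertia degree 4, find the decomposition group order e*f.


|D_P| = e * f
= 14 * 4
= 56

56


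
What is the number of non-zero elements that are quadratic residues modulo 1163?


For prime p, the number of non-zero quadratic residues is (p-1)/2.
= (1163-1)/2
= 581

581


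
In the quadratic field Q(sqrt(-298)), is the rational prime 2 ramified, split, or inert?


K = Q(sqrt(-298)). Since d mod 4 = 2, disc(K) = -1192.
Check p | disc: -1192 mod 2 = 0.
p divides disc, so p ramifies: (p) = P^2 with e=2, f=1, g=1.
Therefore p is ramified.

ramified


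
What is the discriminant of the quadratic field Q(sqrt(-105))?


For K = Q(sqrt(d)) with d squarefree: disc(K) = d if d = 1 mod 4, and disc(K) = 4d if d = 2 or 3 mod 4.
Here d = -105, and d mod 4 = 3.
d = 3 mod 4, not 1 (O_K = Z[sqrt(d)]), so disc(K) = 4d = 4 * (-105) = -420

-420


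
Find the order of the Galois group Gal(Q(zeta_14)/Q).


|Gal(Q(zeta_14)/Q)| = phi(14)
= 6

6


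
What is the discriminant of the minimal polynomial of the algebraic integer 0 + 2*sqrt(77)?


The element 0 + 2*sqrt(77) has minimal polynomial:
x^2 + 0*x - 308
Discriminant = (0)^2 - 4*(-308)
= 0 + 1232
= 1232

1232


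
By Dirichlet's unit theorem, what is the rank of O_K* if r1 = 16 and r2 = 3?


By Dirichlet's unit theorem:
rank = r1 + r2 - 1
= 16 + 3 - 1
= 18

18


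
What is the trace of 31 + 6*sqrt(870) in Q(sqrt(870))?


Tr(a + b*sqrt(d)) = (a + b*sqrt(d)) + (a - b*sqrt(d)) = 2a
= 2 * (31)
= 62

62


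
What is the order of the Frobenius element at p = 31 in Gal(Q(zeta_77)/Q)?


The Frobenius at p in Gal(Q(zeta_n)/Q) = (Z/nZ)* is the class of p, so its order is ord_77(31), the smallest k >= 1 with 31^k = 1 mod 77.
n = 77 = 7 * 11, phi(77) = 60; the order divides phi(n).
Divisors of 60: 1, 2, 3, 4, 5, 6, 10, 12, 15, 20, 30, 60
Repeated squaring mod 77: 31^1 = 31, 31^2 = 37, 31^4 = 60, 31^8 = 58, 31^16 = 53, 31^32 = 37
Test divisors in increasing order:
  k=1: 31^1 = 31 mod 77
  k=2: 31^2 = 37 mod 77
  k=3: 31^3 = 37 * 31 = 69 mod 77
  k=4: 31^4 = 60 mod 77
  k=5: 31^5 = 60 * 31 = 12 mod 77
  k=6: 31^6 = 60 * 37 = 64 mod 77
  k=10: 31^10 = 58 * 37 = 67 mod 77
  k=12: 31^12 = 58 * 60 = 15 mod 77
  k=15: 31^15 = 58 * 60 * 37 * 31 = 34 mod 77
  k=20: 31^20 = 53 * 60 = 23 mod 77
  k=30: 31^30 = 53 * 58 * 60 * 37 = 1 mod 77  <- first divisor giving 1
Order = 30

30


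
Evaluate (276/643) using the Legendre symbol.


p = 643 is prime, so compute (276/643) with the reciprocity algorithm (Jacobi-symbol steps: pull out 2s via (2/n), flip via reciprocity, reduce):
  pull out 2: (2/643) = -1  (since 643 mod 8 = 3)
  pull out 2: (2/643) = -1  (since 643 mod 8 = 3)
  reciprocity: (69/643) -> +(643/69)
  reduce: (22/69)
  pull out 2: (2/69) = -1  (since 69 mod 8 = 5)
  reciprocity: (11/69) -> +(69/11)
  reduce: (3/11)
  reciprocity: (3/11) -> -(11/3)
  reduce: (2/3)
  pull out 2: (2/3) = -1  (since 3 mod 8 = 3)
  (1/3) = 1
Product of signs = -1
(276/643) = -1

-1


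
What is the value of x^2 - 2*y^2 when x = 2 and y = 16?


x^2 - d*y^2
= 2^2 - 2*16^2
= 4 - 512
= -508

-508


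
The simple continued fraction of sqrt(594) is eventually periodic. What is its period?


Run the CF algorithm for sqrt(594).
a_0 = floor(sqrt(594)) = 24; set m_0=0, q_0=1.
Recurrence: m' = q*a - m,  q' = (d - m'^2)/q,  a' = floor((a_0 + m')/q').
  step 1: m=24, q=18, a=2
  step 2: m=12, q=25, a=1
  step 3: m=13, q=17, a=2
  step 4: m=21, q=9, a=5
  step 5: m=24, q=2, a=24
  step 6: m=24, q=9, a=5
  step 7: m=21, q=17, a=2
  step 8: m=13, q=25, a=1
  step 9: m=12, q=18, a=2
  step 10: m=24, q=1, a=48
a_10 = 2*a_0 = 48, so the period closes here.
sqrt(594) = [24; 2, 1, 2, 5, 24, 5, 2, 1, 2, 48]
Period length = 10

10


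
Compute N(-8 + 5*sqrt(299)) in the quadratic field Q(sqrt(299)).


N(a + b*sqrt(d)) = a^2 - d*b^2
= (-8)^2 - (299)*(5)^2
= 64 - 7475
= -7411

-7411


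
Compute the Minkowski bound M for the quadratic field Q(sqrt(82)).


d = 82, d mod 4 = 2, so disc(K) = 4d = 328; |disc(K)| = 328
Real quadratic field, so n = 2, s = r2 = 0, r1 = 2
M = (n!/n^n) * (4/pi)^s * sqrt(|disc(K)|) = (2!/2^2) * (4/pi)^0 * sqrt(328)
= 0.5 * 1.000000 * 18.110770
= 9.0554

9.0554


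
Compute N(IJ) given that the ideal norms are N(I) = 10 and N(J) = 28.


N(IJ) = N(I) * N(J)
= 10 * 28
= 280

280


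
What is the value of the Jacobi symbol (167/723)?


Compute (167/723) via quadratic reciprocity:
  reciprocity: (167/723) -> -(723/167)
  reduce: (55/167)
  reciprocity: (55/167) -> -(167/55)
  reduce: (2/55)
  pull out 2: (2/55) = +1  (since 55 mod 8 = 7)
  (1/55) = 1
Product of signs = 1

1


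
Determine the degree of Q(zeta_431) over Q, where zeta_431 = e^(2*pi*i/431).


The degree equals Euler's totient phi(431).
431 = 431
phi(431) = 430

430


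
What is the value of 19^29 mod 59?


p = 59 is prime and the exponent is (p-1)/2 = 29, so by Euler's criterion 19^29 = (19/59) = +1 or -1 mod 59.
Compute by square-and-multiply:
  29 = 16 + 8 + 4 + 1 (binary 11101)
  Repeated squaring mod 59: 19^1 = 19, 19^2 = 7, 19^4 = 49, 19^8 = 41, 19^16 = 29
  19^29 = 19^16 * 19^8 * 19^4 * 19^1 = 29 * 41 * 49 * 19 mod 59
    29 * 41 = 1189 = 9 mod 59
    9 * 49 = 441 = 28 mod 59
    28 * 19 = 532 = 1 mod 59
  19^29 = 1 mod 59
Result 1: 19 is a quadratic residue mod 59.
19^29 mod 59 = 1

1


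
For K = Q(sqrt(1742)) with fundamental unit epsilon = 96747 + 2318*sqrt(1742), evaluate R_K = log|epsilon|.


epsilon = 96747 + 2318*sqrt(1742)
= 193494.0000
R = ln(193494.0000)
= 12.1730

12.1730


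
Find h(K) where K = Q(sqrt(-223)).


K = Q(sqrt(-223)). d mod 4 = 1, so D = disc(K) = d = -223
h(K) equals the number of primitive reduced positive-definite forms (a, b, c) = a*x^2 + b*x*y + c*y^2 with b^2 - 4ac = D,
where reduced means |b| <= a <= c, with b >= 0 whenever |b| = a or a = c, and primitive means gcd(a, b, c) = 1.
Reduced forces 3a^2 <= |D| = 223, so 1 <= a <= 8; b must have the parity of D, and c = (b^2 - D)/(4a) must be an integer >= a.
Enumerate a = 1..8, b in [-a, a]:
  a=1: (1, 1, 56)  [1]
  a=2: (2, -1, 28), (2, 1, 28)  [2]
  a=3: none
  a=4: (4, -1, 14), (4, 1, 14)  [2]
  a=5..6: none
  a=7: (7, -1, 8), (7, 1, 8)  [2]
  a=8: none
Total reduced forms: 1 + 2 + 2 + 2 = 7
h = 7

7


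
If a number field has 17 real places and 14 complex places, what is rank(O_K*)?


By Dirichlet's unit theorem:
rank = r1 + r2 - 1
= 17 + 14 - 1
= 30

30


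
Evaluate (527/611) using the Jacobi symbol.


Compute (527/611) via quadratic reciprocity:
  reciprocity: (527/611) -> -(611/527)
  reduce: (84/527)
  pull out 2: (2/527) = +1  (since 527 mod 8 = 7)
  pull out 2: (2/527) = +1  (since 527 mod 8 = 7)
  reciprocity: (21/527) -> +(527/21)
  reduce: (2/21)
  pull out 2: (2/21) = -1  (since 21 mod 8 = 5)
  (1/21) = 1
Product of signs = 1

1


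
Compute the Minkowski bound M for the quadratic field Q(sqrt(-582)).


d = -582, d mod 4 = 2, so disc(K) = 4d = -2328; |disc(K)| = 2328
Imaginary quadratic field, so n = 2, s = r2 = 1, r1 = 0
M = (n!/n^n) * (4/pi)^s * sqrt(|disc(K)|) = (2!/2^2) * (4/pi)^1 * sqrt(2328)
= 0.5 * 1.273240 * 48.249352
= 30.7165

30.7165


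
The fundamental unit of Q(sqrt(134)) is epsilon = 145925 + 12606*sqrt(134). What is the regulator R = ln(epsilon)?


epsilon = 145925 + 12606*sqrt(134)
= 291850.0000
R = ln(291850.0000)
= 12.5840

12.5840


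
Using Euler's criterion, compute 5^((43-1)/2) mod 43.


p = 43 is prime and the exponent is (p-1)/2 = 21, so by Euler's criterion 5^21 = (5/43) = +1 or -1 mod 43.
Compute by square-and-multiply:
  21 = 16 + 4 + 1 (binary 10101)
  Repeated squaring mod 43: 5^1 = 5, 5^2 = 25, 5^4 = 23, 5^8 = 13, 5^16 = 40
  5^21 = 5^16 * 5^4 * 5^1 = 40 * 23 * 5 mod 43
    40 * 23 = 920 = 17 mod 43
    17 * 5 = 85 = 42 mod 43
  5^21 = 42 mod 43
Result 42 = p - 1 = -1 mod 43: 5 is a quadratic non-residue mod 43. As a residue in [0, p-1] the value is 42.
5^21 mod 43 = 42

42


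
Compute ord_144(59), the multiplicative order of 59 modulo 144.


We want ord_144(59), the smallest k >= 1 with 59^k = 1 mod 144.
n = 144 = 2^4 * 3^2, phi(144) = 48; the order divides phi(n).
Divisors of 48: 1, 2, 3, 4, 6, 8, 12, 16, 24, 48
Repeated squaring mod 144: 59^1 = 59, 59^2 = 25, 59^4 = 49, 59^8 = 97, 59^16 = 49, 59^32 = 97
Test divisors in increasing order:
  k=1: 59^1 = 59 mod 144
  k=2: 59^2 = 25 mod 144
  k=3: 59^3 = 25 * 59 = 35 mod 144
  k=4: 59^4 = 49 mod 144
  k=6: 59^6 = 49 * 25 = 73 mod 144
  k=8: 59^8 = 97 mod 144
  k=12: 59^12 = 97 * 49 = 1 mod 144  <- first divisor giving 1
Order = 12

12


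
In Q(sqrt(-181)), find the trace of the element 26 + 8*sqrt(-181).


Tr(a + b*sqrt(d)) = (a + b*sqrt(d)) + (a - b*sqrt(d)) = 2a
= 2 * (26)
= 52

52


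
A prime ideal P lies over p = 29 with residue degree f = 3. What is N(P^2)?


N(P^a) = p^(a*f)
= 29^(2*3)
= 29^6
= 594823321

594823321


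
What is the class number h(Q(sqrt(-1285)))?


K = Q(sqrt(-1285)). d mod 4 = 3, so D = disc(K) = 4d = -5140
h(K) equals the number of primitive reduced positive-definite forms (a, b, c) = a*x^2 + b*x*y + c*y^2 with b^2 - 4ac = D,
where reduced means |b| <= a <= c, with b >= 0 whenever |b| = a or a = c, and primitive means gcd(a, b, c) = 1.
Reduced forces 3a^2 <= |D| = 5140, so 1 <= a <= 41; b must have the parity of D, and c = (b^2 - D)/(4a) must be an integer >= a.
Enumerate a = 1..41, b in [-a, a]:
  a=1: (1, 0, 1285)  [1]
  a=2: (2, 2, 643)  [1]
  a=3..4: none
  a=5: (5, 0, 257)  [1]
  a=6..9: none
  a=10: (10, 10, 131)  [1]
  a=11..18: none
  a=19: (19, -16, 71), (19, 16, 71)  [2]
  a=20..22: none
  a=23: (23, -14, 58), (23, 14, 58)  [2]
  a=24..28: none
  a=29: (29, -14, 46), (29, 14, 46)  [2]
  a=30..36: none
  a=37: (37, -22, 38), (37, 22, 38)  [2]
  a=38..41: none
Total reduced forms: 1 + 1 + 1 + 1 + 2 + 2 + 2 + 2 = 12
h = 12

12


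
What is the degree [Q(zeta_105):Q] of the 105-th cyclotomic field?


The degree equals Euler's totient phi(105).
105 = 3 * 5 * 7
phi(105) = 48

48


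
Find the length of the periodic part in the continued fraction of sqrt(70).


Run the CF algorithm for sqrt(70).
a_0 = floor(sqrt(70)) = 8; set m_0=0, q_0=1.
Recurrence: m' = q*a - m,  q' = (d - m'^2)/q,  a' = floor((a_0 + m')/q').
  step 1: m=8, q=6, a=2
  step 2: m=4, q=9, a=1
  step 3: m=5, q=5, a=2
  step 4: m=5, q=9, a=1
  step 5: m=4, q=6, a=2
  step 6: m=8, q=1, a=16
a_6 = 2*a_0 = 16, so the period closes here.
sqrt(70) = [8; 2, 1, 2, 1, 2, 16]
Period length = 6

6


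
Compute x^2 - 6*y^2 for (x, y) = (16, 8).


x^2 - d*y^2
= 16^2 - 6*8^2
= 256 - 384
= -128

-128


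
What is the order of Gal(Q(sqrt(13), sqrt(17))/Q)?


The 2 square roots of distinct primes are multiplicatively independent over Q,
so [K:Q] = 2^2 and Gal(K/Q) is isomorphic to (Z/2Z)^2.
|Gal| = 2^2 = 4

4


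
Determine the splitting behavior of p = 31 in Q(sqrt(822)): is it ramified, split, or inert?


K = Q(sqrt(822)). Since d mod 4 = 2, disc(K) = 3288.
Check p | disc: 3288 mod 31 = 2.
p does not divide disc. Compute Legendre symbol (d/p):
16^((31-1)/2) mod 31 = 1
(d/p) = 1, so p splits: (p) = P*P' with e=1, f=1, g=2.
Therefore p is split.

split


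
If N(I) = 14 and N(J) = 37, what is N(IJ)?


N(IJ) = N(I) * N(J)
= 14 * 37
= 518

518


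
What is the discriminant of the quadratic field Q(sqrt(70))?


For K = Q(sqrt(d)) with d squarefree: disc(K) = d if d = 1 mod 4, and disc(K) = 4d if d = 2 or 3 mod 4.
Here d = 70, and d mod 4 = 2.
d = 2 mod 4, not 1 (O_K = Z[sqrt(d)]), so disc(K) = 4d = 4 * (70) = 280

280


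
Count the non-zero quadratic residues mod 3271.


For prime p, the number of non-zero quadratic residues is (p-1)/2.
= (3271-1)/2
= 1635

1635


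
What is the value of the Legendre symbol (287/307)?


p = 307 is prime, so compute (287/307) with the reciprocity algorithm (Jacobi-symbol steps: pull out 2s via (2/n), flip via reciprocity, reduce):
  reciprocity: (287/307) -> -(307/287)
  reduce: (20/287)
  pull out 2: (2/287) = +1  (since 287 mod 8 = 7)
  pull out 2: (2/287) = +1  (since 287 mod 8 = 7)
  reciprocity: (5/287) -> +(287/5)
  reduce: (2/5)
  pull out 2: (2/5) = -1  (since 5 mod 8 = 5)
  (1/5) = 1
Product of signs = 1
(287/307) = 1

1


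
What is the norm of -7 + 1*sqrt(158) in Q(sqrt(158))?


N(a + b*sqrt(d)) = a^2 - d*b^2
= (-7)^2 - (158)*(1)^2
= 49 - 158
= -109

-109


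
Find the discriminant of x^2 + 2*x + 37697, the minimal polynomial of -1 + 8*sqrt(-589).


The element -1 + 8*sqrt(-589) has minimal polynomial:
x^2 + 2*x + 37697
Discriminant = (2)^2 - 4*(37697)
= 4 - 150788
= -150784

-150784
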